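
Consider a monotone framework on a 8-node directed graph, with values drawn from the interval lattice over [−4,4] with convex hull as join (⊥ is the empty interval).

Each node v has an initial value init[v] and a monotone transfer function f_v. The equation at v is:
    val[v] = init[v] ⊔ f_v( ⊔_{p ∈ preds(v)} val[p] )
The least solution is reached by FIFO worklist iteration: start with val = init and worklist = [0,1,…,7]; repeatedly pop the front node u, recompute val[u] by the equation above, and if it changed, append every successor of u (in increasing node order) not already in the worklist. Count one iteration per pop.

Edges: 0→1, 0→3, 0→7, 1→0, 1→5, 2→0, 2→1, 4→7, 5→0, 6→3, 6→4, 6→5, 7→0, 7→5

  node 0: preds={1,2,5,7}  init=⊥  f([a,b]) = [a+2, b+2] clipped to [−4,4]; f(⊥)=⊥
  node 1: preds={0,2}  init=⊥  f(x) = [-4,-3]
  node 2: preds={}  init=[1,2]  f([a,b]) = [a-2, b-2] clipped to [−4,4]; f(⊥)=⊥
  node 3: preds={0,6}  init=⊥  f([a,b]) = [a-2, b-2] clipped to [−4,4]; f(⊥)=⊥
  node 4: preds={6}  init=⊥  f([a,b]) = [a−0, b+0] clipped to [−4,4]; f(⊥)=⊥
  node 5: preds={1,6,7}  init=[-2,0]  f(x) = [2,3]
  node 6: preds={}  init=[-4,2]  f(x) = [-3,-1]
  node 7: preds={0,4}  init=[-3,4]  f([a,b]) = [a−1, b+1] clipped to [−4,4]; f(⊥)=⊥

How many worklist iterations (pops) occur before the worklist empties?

Iteration log — 13 steps:
  step 1. node 0  ⊔preds=[-3,4]  new=[-1,4]  old=⊥  +wl: 
  step 2. node 1  ⊔preds=[-1,4]  new=[-4,-3]  old=⊥  +wl: 0
  step 3. node 2  ⊔preds=⊥  new=[1,2]  stable
  step 4. node 3  ⊔preds=[-4,4]  new=[-4,2]  old=⊥  +wl: 
  step 5. node 4  ⊔preds=[-4,2]  new=[-4,2]  old=⊥  +wl: 
  step 6. node 5  ⊔preds=[-4,4]  new=[-2,3]  old=[-2,0]  +wl: 
  step 7. node 6  ⊔preds=⊥  new=[-4,2]  stable
  step 8. node 7  ⊔preds=[-4,4]  new=[-4,4]  old=[-3,4]  +wl: 5
  step 9. node 0  ⊔preds=[-4,4]  new=[-2,4]  old=[-1,4]  +wl: 1,3,7
  step 10. node 5  ⊔preds=[-4,4]  new=[-2,3]  stable
  step 11. node 1  ⊔preds=[-2,4]  new=[-4,-3]  stable
  step 12. node 3  ⊔preds=[-4,4]  new=[-4,2]  stable
  step 13. node 7  ⊔preds=[-4,4]  new=[-4,4]  stable

Least fixpoint reached:
  node 0: [-2,4]
  node 1: [-4,-3]
  node 2: [1,2]
  node 3: [-4,2]
  node 4: [-4,2]
  node 5: [-2,3]
  node 6: [-4,2]
  node 7: [-4,4]

13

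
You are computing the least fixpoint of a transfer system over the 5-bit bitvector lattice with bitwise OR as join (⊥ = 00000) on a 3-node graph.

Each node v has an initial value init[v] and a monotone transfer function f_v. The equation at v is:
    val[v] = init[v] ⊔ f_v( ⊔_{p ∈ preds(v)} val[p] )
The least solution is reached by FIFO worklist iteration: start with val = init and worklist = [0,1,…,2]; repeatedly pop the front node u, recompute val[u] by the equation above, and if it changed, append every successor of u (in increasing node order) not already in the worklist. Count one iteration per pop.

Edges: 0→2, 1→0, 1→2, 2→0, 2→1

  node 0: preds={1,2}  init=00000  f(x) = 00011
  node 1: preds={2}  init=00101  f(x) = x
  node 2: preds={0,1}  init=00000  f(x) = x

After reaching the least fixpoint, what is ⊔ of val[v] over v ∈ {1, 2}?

00111

Iteration log — 7 steps:
  step 1. node 0  ⊔preds=00101  new=00011  old=00000  +wl: 
  step 2. node 1  ⊔preds=00000  new=00101  stable
  step 3. node 2  ⊔preds=00111  new=00111  old=00000  +wl: 0,1
  step 4. node 0  ⊔preds=00111  new=00011  stable
  step 5. node 1  ⊔preds=00111  new=00111  old=00101  +wl: 0,2
  step 6. node 0  ⊔preds=00111  new=00011  stable
  step 7. node 2  ⊔preds=00111  new=00111  stable

Least fixpoint reached:
  node 0: 00011
  node 1: 00111
  node 2: 00111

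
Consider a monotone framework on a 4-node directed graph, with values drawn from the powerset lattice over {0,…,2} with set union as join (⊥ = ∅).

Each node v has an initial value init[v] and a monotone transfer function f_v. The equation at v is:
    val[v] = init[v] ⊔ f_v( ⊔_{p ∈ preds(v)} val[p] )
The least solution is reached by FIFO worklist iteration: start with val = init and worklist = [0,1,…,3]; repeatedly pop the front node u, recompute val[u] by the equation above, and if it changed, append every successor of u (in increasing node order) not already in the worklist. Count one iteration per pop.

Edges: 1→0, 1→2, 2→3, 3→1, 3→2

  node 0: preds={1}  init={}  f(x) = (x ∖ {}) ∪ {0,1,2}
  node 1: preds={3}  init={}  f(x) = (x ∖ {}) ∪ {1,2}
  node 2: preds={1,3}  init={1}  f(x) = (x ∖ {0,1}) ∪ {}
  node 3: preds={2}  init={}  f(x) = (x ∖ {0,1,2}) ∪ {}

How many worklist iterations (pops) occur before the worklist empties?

Worklist (5 pops):
  #1 pop 0: in={} → {0,1,2} (was {}); enqueue []
  #2 pop 1: in={} → {1,2} (was {}); enqueue [0]
  #3 pop 2: in={1,2} → {1,2} (was {1}); enqueue []
  #4 pop 3: in={1,2} → {} (no change)
  #5 pop 0: in={1,2} → {0,1,2} (no change)

Fixpoint:
  val[0] = {0,1,2}
  val[1] = {1,2}
  val[2] = {1,2}
  val[3] = {}

5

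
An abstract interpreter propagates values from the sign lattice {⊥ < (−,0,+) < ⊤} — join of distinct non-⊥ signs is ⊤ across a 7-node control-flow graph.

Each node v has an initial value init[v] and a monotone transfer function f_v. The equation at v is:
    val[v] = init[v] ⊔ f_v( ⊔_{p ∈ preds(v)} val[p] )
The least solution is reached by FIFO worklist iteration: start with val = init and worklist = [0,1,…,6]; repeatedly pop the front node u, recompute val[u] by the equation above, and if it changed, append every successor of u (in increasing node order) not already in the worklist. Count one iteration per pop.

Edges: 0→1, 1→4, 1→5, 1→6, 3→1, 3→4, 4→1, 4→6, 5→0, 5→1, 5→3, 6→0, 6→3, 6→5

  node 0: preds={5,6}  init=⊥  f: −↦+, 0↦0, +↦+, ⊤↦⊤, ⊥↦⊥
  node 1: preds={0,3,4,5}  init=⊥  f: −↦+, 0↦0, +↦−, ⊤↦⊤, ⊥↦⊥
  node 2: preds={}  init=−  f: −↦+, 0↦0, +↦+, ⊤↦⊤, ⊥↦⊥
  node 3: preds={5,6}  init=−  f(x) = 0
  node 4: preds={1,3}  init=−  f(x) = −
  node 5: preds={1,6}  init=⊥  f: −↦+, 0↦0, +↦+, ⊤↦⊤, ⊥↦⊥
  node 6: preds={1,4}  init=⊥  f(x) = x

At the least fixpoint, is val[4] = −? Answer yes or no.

Worklist (16 pops):
  #1 pop 0: in=⊥ → ⊥ (no change)
  #2 pop 1: in=− → + (was ⊥); enqueue []
  #3 pop 2: in=⊥ → − (no change)
  #4 pop 3: in=⊥ → ⊤ (was −); enqueue [1]
  #5 pop 4: in=⊤ → − (no change)
  #6 pop 5: in=+ → + (was ⊥); enqueue [0,3]
  #7 pop 6: in=⊤ → ⊤ (was ⊥); enqueue [5]
  #8 pop 1: in=⊤ → ⊤ (was +); enqueue [4,6]
  #9 pop 0: in=⊤ → ⊤ (was ⊥); enqueue [1]
  #10 pop 3: in=⊤ → ⊤ (no change)
  #11 pop 5: in=⊤ → ⊤ (was +); enqueue [0,3]
  #12 pop 4: in=⊤ → − (no change)
  #13 pop 6: in=⊤ → ⊤ (no change)
  #14 pop 1: in=⊤ → ⊤ (no change)
  #15 pop 0: in=⊤ → ⊤ (no change)
  #16 pop 3: in=⊤ → ⊤ (no change)

Fixpoint:
  val[0] = ⊤
  val[1] = ⊤
  val[2] = −
  val[3] = ⊤
  val[4] = −
  val[5] = ⊤
  val[6] = ⊤

yes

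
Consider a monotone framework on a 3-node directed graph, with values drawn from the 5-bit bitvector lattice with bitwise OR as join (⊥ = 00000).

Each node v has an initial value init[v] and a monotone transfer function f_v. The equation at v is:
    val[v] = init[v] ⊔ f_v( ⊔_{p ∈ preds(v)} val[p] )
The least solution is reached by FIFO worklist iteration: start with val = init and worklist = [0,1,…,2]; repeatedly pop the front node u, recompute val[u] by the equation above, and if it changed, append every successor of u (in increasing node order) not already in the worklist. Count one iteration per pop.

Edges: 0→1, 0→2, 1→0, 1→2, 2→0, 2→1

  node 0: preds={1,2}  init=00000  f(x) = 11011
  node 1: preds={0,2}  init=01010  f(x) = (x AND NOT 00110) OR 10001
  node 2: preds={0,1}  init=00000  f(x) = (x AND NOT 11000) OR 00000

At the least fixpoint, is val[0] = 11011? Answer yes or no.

yes

Trace (5 dequeues):
  [1] u=0 | in 01010 | out 11011 | prev 00000 | push {}
  [2] u=1 | in 11011 | out 11011 | prev 01010 | push {0}
  [3] u=2 | in 11011 | out 00011 | prev 00000 | push {1}
  [4] u=0 | in 11011 | out 11011 | ==
  [5] u=1 | in 11011 | out 11011 | ==

Converged values:
  [0] 11011
  [1] 11011
  [2] 00011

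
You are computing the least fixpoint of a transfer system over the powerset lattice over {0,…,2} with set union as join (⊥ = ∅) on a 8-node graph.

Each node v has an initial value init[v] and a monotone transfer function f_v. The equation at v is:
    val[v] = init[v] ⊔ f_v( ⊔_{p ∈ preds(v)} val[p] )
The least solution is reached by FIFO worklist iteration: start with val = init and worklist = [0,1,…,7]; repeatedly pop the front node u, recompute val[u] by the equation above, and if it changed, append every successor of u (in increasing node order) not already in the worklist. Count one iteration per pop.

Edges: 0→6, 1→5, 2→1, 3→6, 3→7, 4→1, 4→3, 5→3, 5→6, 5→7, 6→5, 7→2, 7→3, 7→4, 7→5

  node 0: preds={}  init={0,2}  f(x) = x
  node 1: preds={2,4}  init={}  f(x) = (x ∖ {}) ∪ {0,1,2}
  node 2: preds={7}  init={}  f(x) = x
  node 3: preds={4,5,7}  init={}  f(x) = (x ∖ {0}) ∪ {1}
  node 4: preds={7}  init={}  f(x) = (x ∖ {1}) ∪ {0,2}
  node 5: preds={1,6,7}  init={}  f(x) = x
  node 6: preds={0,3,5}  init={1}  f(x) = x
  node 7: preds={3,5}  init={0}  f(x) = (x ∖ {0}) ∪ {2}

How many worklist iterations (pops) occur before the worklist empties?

16

Iteration log — 16 steps:
  step 1. node 0  ⊔preds={}  new={0,2}  stable
  step 2. node 1  ⊔preds={}  new={0,1,2}  old={}  +wl: 
  step 3. node 2  ⊔preds={0}  new={0}  old={}  +wl: 1
  step 4. node 3  ⊔preds={0}  new={1}  old={}  +wl: 
  step 5. node 4  ⊔preds={0}  new={0,2}  old={}  +wl: 3
  step 6. node 5  ⊔preds={0,1,2}  new={0,1,2}  old={}  +wl: 
  step 7. node 6  ⊔preds={0,1,2}  new={0,1,2}  old={1}  +wl: 5
  step 8. node 7  ⊔preds={0,1,2}  new={0,1,2}  old={0}  +wl: 2,4
  step 9. node 1  ⊔preds={0,2}  new={0,1,2}  stable
  step 10. node 3  ⊔preds={0,1,2}  new={1,2}  old={1}  +wl: 6,7
  step 11. node 5  ⊔preds={0,1,2}  new={0,1,2}  stable
  step 12. node 2  ⊔preds={0,1,2}  new={0,1,2}  old={0}  +wl: 1
  step 13. node 4  ⊔preds={0,1,2}  new={0,2}  stable
  step 14. node 6  ⊔preds={0,1,2}  new={0,1,2}  stable
  step 15. node 7  ⊔preds={0,1,2}  new={0,1,2}  stable
  step 16. node 1  ⊔preds={0,1,2}  new={0,1,2}  stable

Least fixpoint reached:
  node 0: {0,2}
  node 1: {0,1,2}
  node 2: {0,1,2}
  node 3: {1,2}
  node 4: {0,2}
  node 5: {0,1,2}
  node 6: {0,1,2}
  node 7: {0,1,2}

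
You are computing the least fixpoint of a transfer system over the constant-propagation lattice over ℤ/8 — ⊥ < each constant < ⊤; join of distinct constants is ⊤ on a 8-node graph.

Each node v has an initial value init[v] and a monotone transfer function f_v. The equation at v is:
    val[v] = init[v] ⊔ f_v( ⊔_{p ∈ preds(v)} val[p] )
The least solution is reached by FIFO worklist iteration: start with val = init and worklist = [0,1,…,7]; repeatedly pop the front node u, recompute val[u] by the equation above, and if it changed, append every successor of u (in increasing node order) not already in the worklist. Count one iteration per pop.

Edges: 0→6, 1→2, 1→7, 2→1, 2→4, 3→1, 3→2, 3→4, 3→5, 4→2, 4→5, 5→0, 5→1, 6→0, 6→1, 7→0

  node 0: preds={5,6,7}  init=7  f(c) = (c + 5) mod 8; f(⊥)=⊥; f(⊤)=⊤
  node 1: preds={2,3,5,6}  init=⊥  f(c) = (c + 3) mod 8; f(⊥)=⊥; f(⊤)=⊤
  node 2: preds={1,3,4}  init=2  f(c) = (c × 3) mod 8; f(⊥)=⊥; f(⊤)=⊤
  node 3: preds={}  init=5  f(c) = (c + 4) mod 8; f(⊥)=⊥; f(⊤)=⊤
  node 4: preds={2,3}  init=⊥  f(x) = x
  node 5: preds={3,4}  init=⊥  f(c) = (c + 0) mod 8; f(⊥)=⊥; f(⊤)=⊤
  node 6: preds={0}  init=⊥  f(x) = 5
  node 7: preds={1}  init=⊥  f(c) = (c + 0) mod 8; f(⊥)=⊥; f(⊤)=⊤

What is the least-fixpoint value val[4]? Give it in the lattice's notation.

⊤

Iteration log — 12 steps:
  step 1. node 0  ⊔preds=⊥  new=7  stable
  step 2. node 1  ⊔preds=⊤  new=⊤  old=⊥  +wl: 
  step 3. node 2  ⊔preds=⊤  new=⊤  old=2  +wl: 1
  step 4. node 3  ⊔preds=⊥  new=5  stable
  step 5. node 4  ⊔preds=⊤  new=⊤  old=⊥  +wl: 2
  step 6. node 5  ⊔preds=⊤  new=⊤  old=⊥  +wl: 0
  step 7. node 6  ⊔preds=7  new=5  old=⊥  +wl: 
  step 8. node 7  ⊔preds=⊤  new=⊤  old=⊥  +wl: 
  step 9. node 1  ⊔preds=⊤  new=⊤  stable
  step 10. node 2  ⊔preds=⊤  new=⊤  stable
  step 11. node 0  ⊔preds=⊤  new=⊤  old=7  +wl: 6
  step 12. node 6  ⊔preds=⊤  new=5  stable

Least fixpoint reached:
  node 0: ⊤
  node 1: ⊤
  node 2: ⊤
  node 3: 5
  node 4: ⊤
  node 5: ⊤
  node 6: 5
  node 7: ⊤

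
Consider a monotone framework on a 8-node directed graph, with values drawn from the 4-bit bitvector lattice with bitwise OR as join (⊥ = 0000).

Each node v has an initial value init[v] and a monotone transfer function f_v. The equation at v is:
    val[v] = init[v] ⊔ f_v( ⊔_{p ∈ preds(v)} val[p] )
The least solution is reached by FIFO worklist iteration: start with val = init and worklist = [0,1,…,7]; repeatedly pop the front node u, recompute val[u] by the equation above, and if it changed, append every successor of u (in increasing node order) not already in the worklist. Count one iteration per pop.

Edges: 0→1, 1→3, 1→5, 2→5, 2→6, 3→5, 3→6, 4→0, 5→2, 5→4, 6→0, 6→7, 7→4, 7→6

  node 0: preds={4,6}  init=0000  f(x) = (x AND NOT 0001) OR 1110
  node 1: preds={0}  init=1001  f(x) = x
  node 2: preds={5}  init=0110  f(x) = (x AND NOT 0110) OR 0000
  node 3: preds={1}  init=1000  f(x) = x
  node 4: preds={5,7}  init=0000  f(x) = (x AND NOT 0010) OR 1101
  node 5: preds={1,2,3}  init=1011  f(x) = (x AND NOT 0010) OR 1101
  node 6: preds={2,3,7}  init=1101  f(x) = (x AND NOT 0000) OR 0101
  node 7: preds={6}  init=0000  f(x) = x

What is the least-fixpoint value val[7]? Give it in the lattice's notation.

1111

Iteration log — 12 steps:
  step 1. node 0  ⊔preds=1101  new=1110  old=0000  +wl: 
  step 2. node 1  ⊔preds=1110  new=1111  old=1001  +wl: 
  step 3. node 2  ⊔preds=1011  new=1111  old=0110  +wl: 
  step 4. node 3  ⊔preds=1111  new=1111  old=1000  +wl: 
  step 5. node 4  ⊔preds=1011  new=1101  old=0000  +wl: 0
  step 6. node 5  ⊔preds=1111  new=1111  old=1011  +wl: 2,4
  step 7. node 6  ⊔preds=1111  new=1111  old=1101  +wl: 
  step 8. node 7  ⊔preds=1111  new=1111  old=0000  +wl: 6
  step 9. node 0  ⊔preds=1111  new=1110  stable
  step 10. node 2  ⊔preds=1111  new=1111  stable
  step 11. node 4  ⊔preds=1111  new=1101  stable
  step 12. node 6  ⊔preds=1111  new=1111  stable

Least fixpoint reached:
  node 0: 1110
  node 1: 1111
  node 2: 1111
  node 3: 1111
  node 4: 1101
  node 5: 1111
  node 6: 1111
  node 7: 1111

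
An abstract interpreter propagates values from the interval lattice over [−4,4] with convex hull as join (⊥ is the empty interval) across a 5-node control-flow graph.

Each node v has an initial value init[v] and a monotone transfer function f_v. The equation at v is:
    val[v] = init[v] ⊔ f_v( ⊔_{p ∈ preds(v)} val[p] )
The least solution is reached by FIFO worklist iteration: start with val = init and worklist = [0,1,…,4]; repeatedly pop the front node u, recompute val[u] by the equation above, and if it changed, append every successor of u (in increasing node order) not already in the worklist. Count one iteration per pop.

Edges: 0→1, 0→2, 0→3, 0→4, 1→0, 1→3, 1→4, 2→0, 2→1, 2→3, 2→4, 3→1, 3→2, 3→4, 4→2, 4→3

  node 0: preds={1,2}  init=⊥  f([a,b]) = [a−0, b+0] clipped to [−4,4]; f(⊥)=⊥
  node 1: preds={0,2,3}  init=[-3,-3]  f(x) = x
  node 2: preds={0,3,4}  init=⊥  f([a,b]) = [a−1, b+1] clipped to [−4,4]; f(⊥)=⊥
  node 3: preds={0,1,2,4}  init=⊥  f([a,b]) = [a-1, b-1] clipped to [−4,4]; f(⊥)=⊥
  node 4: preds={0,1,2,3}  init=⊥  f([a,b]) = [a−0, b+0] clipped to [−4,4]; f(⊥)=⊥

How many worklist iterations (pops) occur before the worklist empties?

41

Worklist (41 pops):
  #1 pop 0: in=[-3,-3] → [-3,-3] (was ⊥); enqueue []
  #2 pop 1: in=[-3,-3] → [-3,-3] (no change)
  #3 pop 2: in=[-3,-3] → [-4,-2] (was ⊥); enqueue [0,1]
  #4 pop 3: in=[-4,-2] → [-4,-3] (was ⊥); enqueue [2]
  #5 pop 4: in=[-4,-2] → [-4,-2] (was ⊥); enqueue [3]
  #6 pop 0: in=[-4,-2] → [-4,-2] (was [-3,-3]); enqueue [4]
  #7 pop 1: in=[-4,-2] → [-4,-2] (was [-3,-3]); enqueue [0]
  #8 pop 2: in=[-4,-2] → [-4,-1] (was [-4,-2]); enqueue [1]
  #9 pop 3: in=[-4,-1] → [-4,-2] (was [-4,-3]); enqueue [2]
  #10 pop 4: in=[-4,-1] → [-4,-1] (was [-4,-2]); enqueue [3]
  #11 pop 0: in=[-4,-1] → [-4,-1] (was [-4,-2]); enqueue [4]
  #12 pop 1: in=[-4,-1] → [-4,-1] (was [-4,-2]); enqueue [0]
  #13 pop 2: in=[-4,-1] → [-4,0] (was [-4,-1]); enqueue [1]
  #14 pop 3: in=[-4,0] → [-4,-1] (was [-4,-2]); enqueue [2]
  #15 pop 4: in=[-4,0] → [-4,0] (was [-4,-1]); enqueue [3]
  #16 pop 0: in=[-4,0] → [-4,0] (was [-4,-1]); enqueue [4]
  #17 pop 1: in=[-4,0] → [-4,0] (was [-4,-1]); enqueue [0]
  #18 pop 2: in=[-4,0] → [-4,1] (was [-4,0]); enqueue [1]
  #19 pop 3: in=[-4,1] → [-4,0] (was [-4,-1]); enqueue [2]
  #20 pop 4: in=[-4,1] → [-4,1] (was [-4,0]); enqueue [3]
  #21 pop 0: in=[-4,1] → [-4,1] (was [-4,0]); enqueue [4]
  #22 pop 1: in=[-4,1] → [-4,1] (was [-4,0]); enqueue [0]
  #23 pop 2: in=[-4,1] → [-4,2] (was [-4,1]); enqueue [1]
  #24 pop 3: in=[-4,2] → [-4,1] (was [-4,0]); enqueue [2]
  #25 pop 4: in=[-4,2] → [-4,2] (was [-4,1]); enqueue [3]
  #26 pop 0: in=[-4,2] → [-4,2] (was [-4,1]); enqueue [4]
  #27 pop 1: in=[-4,2] → [-4,2] (was [-4,1]); enqueue [0]
  #28 pop 2: in=[-4,2] → [-4,3] (was [-4,2]); enqueue [1]
  #29 pop 3: in=[-4,3] → [-4,2] (was [-4,1]); enqueue [2]
  #30 pop 4: in=[-4,3] → [-4,3] (was [-4,2]); enqueue [3]
  #31 pop 0: in=[-4,3] → [-4,3] (was [-4,2]); enqueue [4]
  #32 pop 1: in=[-4,3] → [-4,3] (was [-4,2]); enqueue [0]
  #33 pop 2: in=[-4,3] → [-4,4] (was [-4,3]); enqueue [1]
  #34 pop 3: in=[-4,4] → [-4,3] (was [-4,2]); enqueue [2]
  #35 pop 4: in=[-4,4] → [-4,4] (was [-4,3]); enqueue [3]
  #36 pop 0: in=[-4,4] → [-4,4] (was [-4,3]); enqueue [4]
  #37 pop 1: in=[-4,4] → [-4,4] (was [-4,3]); enqueue [0]
  #38 pop 2: in=[-4,4] → [-4,4] (no change)
  #39 pop 3: in=[-4,4] → [-4,3] (no change)
  #40 pop 4: in=[-4,4] → [-4,4] (no change)
  #41 pop 0: in=[-4,4] → [-4,4] (no change)

Fixpoint:
  val[0] = [-4,4]
  val[1] = [-4,4]
  val[2] = [-4,4]
  val[3] = [-4,3]
  val[4] = [-4,4]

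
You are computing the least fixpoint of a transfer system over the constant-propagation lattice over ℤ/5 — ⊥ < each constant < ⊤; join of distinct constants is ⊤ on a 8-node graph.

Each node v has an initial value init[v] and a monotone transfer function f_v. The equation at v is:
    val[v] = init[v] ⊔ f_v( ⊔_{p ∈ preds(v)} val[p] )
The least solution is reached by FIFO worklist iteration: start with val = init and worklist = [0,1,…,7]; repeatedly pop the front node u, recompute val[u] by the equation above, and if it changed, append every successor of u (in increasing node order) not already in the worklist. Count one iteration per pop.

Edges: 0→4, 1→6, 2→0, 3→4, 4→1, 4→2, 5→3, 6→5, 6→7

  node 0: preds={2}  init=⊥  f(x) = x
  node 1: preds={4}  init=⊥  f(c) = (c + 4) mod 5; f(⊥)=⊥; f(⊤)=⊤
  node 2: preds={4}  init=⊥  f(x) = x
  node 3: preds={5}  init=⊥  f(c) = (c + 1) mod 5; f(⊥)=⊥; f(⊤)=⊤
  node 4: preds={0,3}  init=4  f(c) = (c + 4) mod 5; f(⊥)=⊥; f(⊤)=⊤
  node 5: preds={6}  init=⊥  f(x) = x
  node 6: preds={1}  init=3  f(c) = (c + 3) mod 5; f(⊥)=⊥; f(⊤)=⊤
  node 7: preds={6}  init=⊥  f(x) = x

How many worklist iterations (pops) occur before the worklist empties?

Trace (19 dequeues):
  [1] u=0 | in ⊥ | out ⊥ | ==
  [2] u=1 | in 4 | out 3 | prev ⊥ | push {}
  [3] u=2 | in 4 | out 4 | prev ⊥ | push {0}
  [4] u=3 | in ⊥ | out ⊥ | ==
  [5] u=4 | in ⊥ | out 4 | ==
  [6] u=5 | in 3 | out 3 | prev ⊥ | push {3}
  [7] u=6 | in 3 | out ⊤ | prev 3 | push {5}
  [8] u=7 | in ⊤ | out ⊤ | prev ⊥ | push {}
  [9] u=0 | in 4 | out 4 | prev ⊥ | push {4}
  [10] u=3 | in 3 | out 4 | prev ⊥ | push {}
  [11] u=5 | in ⊤ | out ⊤ | prev 3 | push {3}
  [12] u=4 | in 4 | out ⊤ | prev 4 | push {1,2}
  [13] u=3 | in ⊤ | out ⊤ | prev 4 | push {4}
  [14] u=1 | in ⊤ | out ⊤ | prev 3 | push {6}
  [15] u=2 | in ⊤ | out ⊤ | prev 4 | push {0}
  [16] u=4 | in ⊤ | out ⊤ | ==
  [17] u=6 | in ⊤ | out ⊤ | ==
  [18] u=0 | in ⊤ | out ⊤ | prev 4 | push {4}
  [19] u=4 | in ⊤ | out ⊤ | ==

Converged values:
  [0] ⊤
  [1] ⊤
  [2] ⊤
  [3] ⊤
  [4] ⊤
  [5] ⊤
  [6] ⊤
  [7] ⊤

19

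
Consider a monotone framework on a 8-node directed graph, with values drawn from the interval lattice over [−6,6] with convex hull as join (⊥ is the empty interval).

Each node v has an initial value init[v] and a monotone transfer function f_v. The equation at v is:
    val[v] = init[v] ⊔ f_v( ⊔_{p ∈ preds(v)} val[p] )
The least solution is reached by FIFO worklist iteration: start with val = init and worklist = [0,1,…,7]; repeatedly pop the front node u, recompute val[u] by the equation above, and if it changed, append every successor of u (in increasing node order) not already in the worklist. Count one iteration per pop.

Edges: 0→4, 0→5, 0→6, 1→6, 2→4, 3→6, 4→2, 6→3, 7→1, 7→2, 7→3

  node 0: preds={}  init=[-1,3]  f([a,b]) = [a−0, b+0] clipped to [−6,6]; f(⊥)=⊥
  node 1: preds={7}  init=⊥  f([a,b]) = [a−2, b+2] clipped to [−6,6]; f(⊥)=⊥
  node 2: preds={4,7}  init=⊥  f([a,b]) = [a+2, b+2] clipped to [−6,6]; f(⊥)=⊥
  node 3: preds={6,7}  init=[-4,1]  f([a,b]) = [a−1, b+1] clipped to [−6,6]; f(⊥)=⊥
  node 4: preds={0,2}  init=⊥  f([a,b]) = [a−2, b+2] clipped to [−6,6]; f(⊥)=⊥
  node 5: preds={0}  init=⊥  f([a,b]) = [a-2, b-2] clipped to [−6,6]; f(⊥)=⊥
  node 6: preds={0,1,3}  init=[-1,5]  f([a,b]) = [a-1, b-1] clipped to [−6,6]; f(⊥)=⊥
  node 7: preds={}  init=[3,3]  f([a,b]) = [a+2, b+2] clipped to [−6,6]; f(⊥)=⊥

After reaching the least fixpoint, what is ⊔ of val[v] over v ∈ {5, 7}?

[-3,3]

Trace (13 dequeues):
  [1] u=0 | in ⊥ | out [-1,3] | ==
  [2] u=1 | in [3,3] | out [1,5] | prev ⊥ | push {}
  [3] u=2 | in [3,3] | out [5,5] | prev ⊥ | push {}
  [4] u=3 | in [-1,5] | out [-4,6] | prev [-4,1] | push {}
  [5] u=4 | in [-1,5] | out [-3,6] | prev ⊥ | push {2}
  [6] u=5 | in [-1,3] | out [-3,1] | prev ⊥ | push {}
  [7] u=6 | in [-4,6] | out [-5,5] | prev [-1,5] | push {3}
  [8] u=7 | in ⊥ | out [3,3] | ==
  [9] u=2 | in [-3,6] | out [-1,6] | prev [5,5] | push {4}
  [10] u=3 | in [-5,5] | out [-6,6] | prev [-4,6] | push {6}
  [11] u=4 | in [-1,6] | out [-3,6] | ==
  [12] u=6 | in [-6,6] | out [-6,5] | prev [-5,5] | push {3}
  [13] u=3 | in [-6,5] | out [-6,6] | ==

Converged values:
  [0] [-1,3]
  [1] [1,5]
  [2] [-1,6]
  [3] [-6,6]
  [4] [-3,6]
  [5] [-3,1]
  [6] [-6,5]
  [7] [3,3]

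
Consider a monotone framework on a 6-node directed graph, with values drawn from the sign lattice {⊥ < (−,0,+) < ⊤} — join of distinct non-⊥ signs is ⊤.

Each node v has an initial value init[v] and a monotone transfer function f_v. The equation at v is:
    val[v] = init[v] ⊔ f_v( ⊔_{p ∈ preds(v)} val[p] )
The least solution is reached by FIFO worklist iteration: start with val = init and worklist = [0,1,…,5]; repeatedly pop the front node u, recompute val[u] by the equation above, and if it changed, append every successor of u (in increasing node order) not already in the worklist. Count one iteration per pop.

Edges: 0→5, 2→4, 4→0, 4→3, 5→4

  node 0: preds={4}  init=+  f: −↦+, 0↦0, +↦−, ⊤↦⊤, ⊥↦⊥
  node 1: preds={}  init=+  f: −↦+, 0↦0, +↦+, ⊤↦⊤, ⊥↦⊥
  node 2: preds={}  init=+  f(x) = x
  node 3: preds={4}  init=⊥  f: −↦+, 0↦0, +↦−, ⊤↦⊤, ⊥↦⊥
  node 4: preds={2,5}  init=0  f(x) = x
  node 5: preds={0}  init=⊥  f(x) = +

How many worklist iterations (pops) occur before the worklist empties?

9

Trace (9 dequeues):
  [1] u=0 | in 0 | out ⊤ | prev + | push {}
  [2] u=1 | in ⊥ | out + | ==
  [3] u=2 | in ⊥ | out + | ==
  [4] u=3 | in 0 | out 0 | prev ⊥ | push {}
  [5] u=4 | in + | out ⊤ | prev 0 | push {0,3}
  [6] u=5 | in ⊤ | out + | prev ⊥ | push {4}
  [7] u=0 | in ⊤ | out ⊤ | ==
  [8] u=3 | in ⊤ | out ⊤ | prev 0 | push {}
  [9] u=4 | in + | out ⊤ | ==

Converged values:
  [0] ⊤
  [1] +
  [2] +
  [3] ⊤
  [4] ⊤
  [5] +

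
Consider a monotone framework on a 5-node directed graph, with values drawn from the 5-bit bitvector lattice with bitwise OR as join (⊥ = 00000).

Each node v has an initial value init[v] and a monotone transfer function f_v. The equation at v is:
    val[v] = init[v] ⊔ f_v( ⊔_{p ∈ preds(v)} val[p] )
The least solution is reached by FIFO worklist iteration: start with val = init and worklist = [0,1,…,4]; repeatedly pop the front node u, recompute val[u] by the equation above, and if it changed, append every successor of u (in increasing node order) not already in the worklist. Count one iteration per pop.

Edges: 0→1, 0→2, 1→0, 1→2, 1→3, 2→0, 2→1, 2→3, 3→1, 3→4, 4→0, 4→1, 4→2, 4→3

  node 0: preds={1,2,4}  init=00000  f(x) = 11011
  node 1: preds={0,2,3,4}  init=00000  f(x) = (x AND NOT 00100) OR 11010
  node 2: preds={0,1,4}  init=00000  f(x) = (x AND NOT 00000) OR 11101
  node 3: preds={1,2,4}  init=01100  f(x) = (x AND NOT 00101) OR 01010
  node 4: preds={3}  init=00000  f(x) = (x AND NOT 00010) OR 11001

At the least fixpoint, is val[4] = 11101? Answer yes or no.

Worklist (9 pops):
  #1 pop 0: in=00000 → 11011 (was 00000); enqueue []
  #2 pop 1: in=11111 → 11011 (was 00000); enqueue [0]
  #3 pop 2: in=11011 → 11111 (was 00000); enqueue [1]
  #4 pop 3: in=11111 → 11110 (was 01100); enqueue []
  #5 pop 4: in=11110 → 11101 (was 00000); enqueue [2,3]
  #6 pop 0: in=11111 → 11011 (no change)
  #7 pop 1: in=11111 → 11011 (no change)
  #8 pop 2: in=11111 → 11111 (no change)
  #9 pop 3: in=11111 → 11110 (no change)

Fixpoint:
  val[0] = 11011
  val[1] = 11011
  val[2] = 11111
  val[3] = 11110
  val[4] = 11101

yes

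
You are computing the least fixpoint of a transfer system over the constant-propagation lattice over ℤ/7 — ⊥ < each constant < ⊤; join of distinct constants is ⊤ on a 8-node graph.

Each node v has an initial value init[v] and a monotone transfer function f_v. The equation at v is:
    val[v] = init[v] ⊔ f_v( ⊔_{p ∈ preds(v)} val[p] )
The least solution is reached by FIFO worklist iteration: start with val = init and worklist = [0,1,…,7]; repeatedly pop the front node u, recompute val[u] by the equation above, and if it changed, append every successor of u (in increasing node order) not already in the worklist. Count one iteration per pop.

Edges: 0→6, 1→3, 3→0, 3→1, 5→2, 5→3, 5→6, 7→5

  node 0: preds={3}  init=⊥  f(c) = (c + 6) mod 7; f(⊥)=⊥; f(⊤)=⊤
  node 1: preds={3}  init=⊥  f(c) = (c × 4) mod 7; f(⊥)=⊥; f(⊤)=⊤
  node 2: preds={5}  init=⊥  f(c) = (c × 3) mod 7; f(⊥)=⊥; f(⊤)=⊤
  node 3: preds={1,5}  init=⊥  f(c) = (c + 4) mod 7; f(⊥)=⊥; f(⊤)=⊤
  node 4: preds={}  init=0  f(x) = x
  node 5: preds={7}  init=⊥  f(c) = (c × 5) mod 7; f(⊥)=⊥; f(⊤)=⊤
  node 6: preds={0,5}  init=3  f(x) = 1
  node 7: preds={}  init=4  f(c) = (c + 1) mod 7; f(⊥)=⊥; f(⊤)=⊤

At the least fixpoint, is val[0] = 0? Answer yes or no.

Worklist (18 pops):
  #1 pop 0: in=⊥ → ⊥ (no change)
  #2 pop 1: in=⊥ → ⊥ (no change)
  #3 pop 2: in=⊥ → ⊥ (no change)
  #4 pop 3: in=⊥ → ⊥ (no change)
  #5 pop 4: in=⊥ → 0 (no change)
  #6 pop 5: in=4 → 6 (was ⊥); enqueue [2,3]
  #7 pop 6: in=6 → ⊤ (was 3); enqueue []
  #8 pop 7: in=⊥ → 4 (no change)
  #9 pop 2: in=6 → 4 (was ⊥); enqueue []
  #10 pop 3: in=6 → 3 (was ⊥); enqueue [0,1]
  #11 pop 0: in=3 → 2 (was ⊥); enqueue [6]
  #12 pop 1: in=3 → 5 (was ⊥); enqueue [3]
  #13 pop 6: in=⊤ → ⊤ (no change)
  #14 pop 3: in=⊤ → ⊤ (was 3); enqueue [0,1]
  #15 pop 0: in=⊤ → ⊤ (was 2); enqueue [6]
  #16 pop 1: in=⊤ → ⊤ (was 5); enqueue [3]
  #17 pop 6: in=⊤ → ⊤ (no change)
  #18 pop 3: in=⊤ → ⊤ (no change)

Fixpoint:
  val[0] = ⊤
  val[1] = ⊤
  val[2] = 4
  val[3] = ⊤
  val[4] = 0
  val[5] = 6
  val[6] = ⊤
  val[7] = 4

no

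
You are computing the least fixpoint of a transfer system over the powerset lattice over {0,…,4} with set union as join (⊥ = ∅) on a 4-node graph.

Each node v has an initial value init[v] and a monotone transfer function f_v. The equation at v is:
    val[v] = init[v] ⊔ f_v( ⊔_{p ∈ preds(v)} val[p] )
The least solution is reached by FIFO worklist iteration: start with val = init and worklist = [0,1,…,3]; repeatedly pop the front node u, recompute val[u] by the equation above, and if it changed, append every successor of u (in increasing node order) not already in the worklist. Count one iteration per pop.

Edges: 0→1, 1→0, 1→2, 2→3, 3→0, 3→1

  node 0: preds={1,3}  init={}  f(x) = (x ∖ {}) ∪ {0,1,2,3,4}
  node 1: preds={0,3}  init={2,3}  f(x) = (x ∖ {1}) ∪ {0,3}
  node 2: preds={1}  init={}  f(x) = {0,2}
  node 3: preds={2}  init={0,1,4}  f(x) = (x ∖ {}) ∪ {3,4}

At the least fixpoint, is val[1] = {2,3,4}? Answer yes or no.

Trace (6 dequeues):
  [1] u=0 | in {0,1,2,3,4} | out {0,1,2,3,4} | prev {} | push {}
  [2] u=1 | in {0,1,2,3,4} | out {0,2,3,4} | prev {2,3} | push {0}
  [3] u=2 | in {0,2,3,4} | out {0,2} | prev {} | push {}
  [4] u=3 | in {0,2} | out {0,1,2,3,4} | prev {0,1,4} | push {1}
  [5] u=0 | in {0,1,2,3,4} | out {0,1,2,3,4} | ==
  [6] u=1 | in {0,1,2,3,4} | out {0,2,3,4} | ==

Converged values:
  [0] {0,1,2,3,4}
  [1] {0,2,3,4}
  [2] {0,2}
  [3] {0,1,2,3,4}

no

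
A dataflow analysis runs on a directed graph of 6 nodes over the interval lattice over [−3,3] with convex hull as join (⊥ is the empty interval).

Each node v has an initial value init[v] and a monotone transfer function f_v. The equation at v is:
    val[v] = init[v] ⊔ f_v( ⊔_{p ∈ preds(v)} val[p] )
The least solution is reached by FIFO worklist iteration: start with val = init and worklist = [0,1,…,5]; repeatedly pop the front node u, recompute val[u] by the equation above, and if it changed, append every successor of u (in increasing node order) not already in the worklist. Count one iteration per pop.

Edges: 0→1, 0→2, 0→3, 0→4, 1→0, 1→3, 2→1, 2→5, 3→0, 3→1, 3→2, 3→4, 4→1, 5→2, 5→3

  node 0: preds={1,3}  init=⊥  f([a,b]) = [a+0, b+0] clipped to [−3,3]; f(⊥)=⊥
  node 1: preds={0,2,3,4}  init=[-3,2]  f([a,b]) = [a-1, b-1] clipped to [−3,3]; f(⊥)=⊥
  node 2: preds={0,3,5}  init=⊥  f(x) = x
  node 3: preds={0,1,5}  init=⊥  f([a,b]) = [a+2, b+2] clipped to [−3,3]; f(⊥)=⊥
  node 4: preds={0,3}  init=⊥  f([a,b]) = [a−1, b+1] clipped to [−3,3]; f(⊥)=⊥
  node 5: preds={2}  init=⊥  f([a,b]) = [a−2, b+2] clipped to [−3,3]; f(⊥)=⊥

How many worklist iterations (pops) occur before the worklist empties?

13

Trace (13 dequeues):
  [1] u=0 | in [-3,2] | out [-3,2] | prev ⊥ | push {}
  [2] u=1 | in [-3,2] | out [-3,2] | ==
  [3] u=2 | in [-3,2] | out [-3,2] | prev ⊥ | push {1}
  [4] u=3 | in [-3,2] | out [-1,3] | prev ⊥ | push {0,2}
  [5] u=4 | in [-3,3] | out [-3,3] | prev ⊥ | push {}
  [6] u=5 | in [-3,2] | out [-3,3] | prev ⊥ | push {3}
  [7] u=1 | in [-3,3] | out [-3,2] | ==
  [8] u=0 | in [-3,3] | out [-3,3] | prev [-3,2] | push {1,4}
  [9] u=2 | in [-3,3] | out [-3,3] | prev [-3,2] | push {5}
  [10] u=3 | in [-3,3] | out [-1,3] | ==
  [11] u=1 | in [-3,3] | out [-3,2] | ==
  [12] u=4 | in [-3,3] | out [-3,3] | ==
  [13] u=5 | in [-3,3] | out [-3,3] | ==

Converged values:
  [0] [-3,3]
  [1] [-3,2]
  [2] [-3,3]
  [3] [-1,3]
  [4] [-3,3]
  [5] [-3,3]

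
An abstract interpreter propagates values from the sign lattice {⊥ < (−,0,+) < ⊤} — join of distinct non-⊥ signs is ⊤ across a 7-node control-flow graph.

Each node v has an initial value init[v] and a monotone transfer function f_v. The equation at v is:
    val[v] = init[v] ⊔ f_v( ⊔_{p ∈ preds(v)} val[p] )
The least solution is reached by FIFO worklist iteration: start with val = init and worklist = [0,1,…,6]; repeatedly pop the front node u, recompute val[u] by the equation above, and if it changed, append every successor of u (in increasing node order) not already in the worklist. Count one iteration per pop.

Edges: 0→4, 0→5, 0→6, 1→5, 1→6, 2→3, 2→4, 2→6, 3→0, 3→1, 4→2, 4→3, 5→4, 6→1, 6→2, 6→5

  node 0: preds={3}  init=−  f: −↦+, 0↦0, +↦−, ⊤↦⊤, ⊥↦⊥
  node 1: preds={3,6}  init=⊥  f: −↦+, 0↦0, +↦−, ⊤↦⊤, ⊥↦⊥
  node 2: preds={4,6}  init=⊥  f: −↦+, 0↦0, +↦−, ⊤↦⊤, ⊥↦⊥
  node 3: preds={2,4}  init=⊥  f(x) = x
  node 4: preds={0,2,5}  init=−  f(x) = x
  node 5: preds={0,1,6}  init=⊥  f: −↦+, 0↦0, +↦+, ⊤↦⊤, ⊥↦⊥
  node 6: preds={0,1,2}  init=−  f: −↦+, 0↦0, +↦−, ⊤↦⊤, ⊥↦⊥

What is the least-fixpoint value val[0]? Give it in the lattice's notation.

⊤

Iteration log — 14 steps:
  step 1. node 0  ⊔preds=⊥  new=−  stable
  step 2. node 1  ⊔preds=−  new=+  old=⊥  +wl: 
  step 3. node 2  ⊔preds=−  new=+  old=⊥  +wl: 
  step 4. node 3  ⊔preds=⊤  new=⊤  old=⊥  +wl: 0,1
  step 5. node 4  ⊔preds=⊤  new=⊤  old=−  +wl: 2,3
  step 6. node 5  ⊔preds=⊤  new=⊤  old=⊥  +wl: 4
  step 7. node 6  ⊔preds=⊤  new=⊤  old=−  +wl: 5
  step 8. node 0  ⊔preds=⊤  new=⊤  old=−  +wl: 6
  step 9. node 1  ⊔preds=⊤  new=⊤  old=+  +wl: 
  step 10. node 2  ⊔preds=⊤  new=⊤  old=+  +wl: 
  step 11. node 3  ⊔preds=⊤  new=⊤  stable
  step 12. node 4  ⊔preds=⊤  new=⊤  stable
  step 13. node 5  ⊔preds=⊤  new=⊤  stable
  step 14. node 6  ⊔preds=⊤  new=⊤  stable

Least fixpoint reached:
  node 0: ⊤
  node 1: ⊤
  node 2: ⊤
  node 3: ⊤
  node 4: ⊤
  node 5: ⊤
  node 6: ⊤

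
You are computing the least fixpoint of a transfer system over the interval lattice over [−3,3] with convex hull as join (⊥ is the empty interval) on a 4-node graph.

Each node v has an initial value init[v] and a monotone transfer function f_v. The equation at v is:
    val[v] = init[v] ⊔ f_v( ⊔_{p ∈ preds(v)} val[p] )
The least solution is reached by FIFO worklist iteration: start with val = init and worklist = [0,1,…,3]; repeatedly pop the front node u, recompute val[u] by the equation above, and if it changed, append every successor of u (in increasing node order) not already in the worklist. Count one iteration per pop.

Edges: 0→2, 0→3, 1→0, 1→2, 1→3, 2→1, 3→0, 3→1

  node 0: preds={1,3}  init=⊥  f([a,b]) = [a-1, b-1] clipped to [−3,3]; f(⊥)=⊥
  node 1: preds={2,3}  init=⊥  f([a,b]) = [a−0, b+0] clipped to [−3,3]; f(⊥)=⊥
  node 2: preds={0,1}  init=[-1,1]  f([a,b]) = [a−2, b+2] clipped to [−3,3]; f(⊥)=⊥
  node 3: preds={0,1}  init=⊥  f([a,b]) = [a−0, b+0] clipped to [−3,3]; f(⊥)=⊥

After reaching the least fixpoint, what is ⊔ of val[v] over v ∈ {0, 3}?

[-3,3]

Iteration log — 12 steps:
  step 1. node 0  ⊔preds=⊥  new=⊥  stable
  step 2. node 1  ⊔preds=[-1,1]  new=[-1,1]  old=⊥  +wl: 0
  step 3. node 2  ⊔preds=[-1,1]  new=[-3,3]  old=[-1,1]  +wl: 1
  step 4. node 3  ⊔preds=[-1,1]  new=[-1,1]  old=⊥  +wl: 
  step 5. node 0  ⊔preds=[-1,1]  new=[-2,0]  old=⊥  +wl: 2,3
  step 6. node 1  ⊔preds=[-3,3]  new=[-3,3]  old=[-1,1]  +wl: 0
  step 7. node 2  ⊔preds=[-3,3]  new=[-3,3]  stable
  step 8. node 3  ⊔preds=[-3,3]  new=[-3,3]  old=[-1,1]  +wl: 1
  step 9. node 0  ⊔preds=[-3,3]  new=[-3,2]  old=[-2,0]  +wl: 2,3
  step 10. node 1  ⊔preds=[-3,3]  new=[-3,3]  stable
  step 11. node 2  ⊔preds=[-3,3]  new=[-3,3]  stable
  step 12. node 3  ⊔preds=[-3,3]  new=[-3,3]  stable

Least fixpoint reached:
  node 0: [-3,2]
  node 1: [-3,3]
  node 2: [-3,3]
  node 3: [-3,3]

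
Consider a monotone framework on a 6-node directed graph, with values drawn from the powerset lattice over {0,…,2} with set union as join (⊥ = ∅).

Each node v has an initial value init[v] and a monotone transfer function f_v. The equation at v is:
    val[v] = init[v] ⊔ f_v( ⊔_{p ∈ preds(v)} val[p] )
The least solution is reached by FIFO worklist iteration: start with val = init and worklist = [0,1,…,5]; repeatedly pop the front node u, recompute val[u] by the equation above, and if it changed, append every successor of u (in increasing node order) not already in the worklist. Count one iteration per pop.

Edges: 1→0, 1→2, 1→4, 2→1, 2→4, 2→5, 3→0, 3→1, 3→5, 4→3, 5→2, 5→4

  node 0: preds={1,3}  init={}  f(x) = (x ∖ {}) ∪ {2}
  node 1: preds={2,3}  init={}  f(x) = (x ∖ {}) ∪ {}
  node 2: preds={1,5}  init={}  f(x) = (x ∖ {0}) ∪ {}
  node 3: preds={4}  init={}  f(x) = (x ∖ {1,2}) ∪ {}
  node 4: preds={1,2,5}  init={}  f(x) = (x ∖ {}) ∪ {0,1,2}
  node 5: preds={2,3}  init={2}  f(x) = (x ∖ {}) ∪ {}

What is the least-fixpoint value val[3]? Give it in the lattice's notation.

Worklist (16 pops):
  #1 pop 0: in={} → {2} (was {}); enqueue []
  #2 pop 1: in={} → {} (no change)
  #3 pop 2: in={2} → {2} (was {}); enqueue [1]
  #4 pop 3: in={} → {} (no change)
  #5 pop 4: in={2} → {0,1,2} (was {}); enqueue [3]
  #6 pop 5: in={2} → {2} (no change)
  #7 pop 1: in={2} → {2} (was {}); enqueue [0,2,4]
  #8 pop 3: in={0,1,2} → {0} (was {}); enqueue [1,5]
  #9 pop 0: in={0,2} → {0,2} (was {2}); enqueue []
  #10 pop 2: in={2} → {2} (no change)
  #11 pop 4: in={2} → {0,1,2} (no change)
  #12 pop 1: in={0,2} → {0,2} (was {2}); enqueue [0,2,4]
  #13 pop 5: in={0,2} → {0,2} (was {2}); enqueue []
  #14 pop 0: in={0,2} → {0,2} (no change)
  #15 pop 2: in={0,2} → {2} (no change)
  #16 pop 4: in={0,2} → {0,1,2} (no change)

Fixpoint:
  val[0] = {0,2}
  val[1] = {0,2}
  val[2] = {2}
  val[3] = {0}
  val[4] = {0,1,2}
  val[5] = {0,2}

{0}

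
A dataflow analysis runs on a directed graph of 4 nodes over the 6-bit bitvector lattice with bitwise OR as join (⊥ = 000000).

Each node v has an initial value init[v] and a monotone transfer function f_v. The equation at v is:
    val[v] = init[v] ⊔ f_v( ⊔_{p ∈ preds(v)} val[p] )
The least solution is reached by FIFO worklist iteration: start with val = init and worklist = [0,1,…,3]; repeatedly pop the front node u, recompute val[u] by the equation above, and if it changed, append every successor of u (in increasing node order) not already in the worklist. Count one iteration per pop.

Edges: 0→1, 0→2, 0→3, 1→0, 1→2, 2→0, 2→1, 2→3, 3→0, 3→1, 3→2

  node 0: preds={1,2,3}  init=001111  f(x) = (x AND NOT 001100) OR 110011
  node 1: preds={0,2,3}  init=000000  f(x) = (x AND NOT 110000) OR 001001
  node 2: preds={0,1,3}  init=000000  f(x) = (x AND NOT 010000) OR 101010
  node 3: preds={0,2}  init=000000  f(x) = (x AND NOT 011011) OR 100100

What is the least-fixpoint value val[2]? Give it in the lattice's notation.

Trace (7 dequeues):
  [1] u=0 | in 000000 | out 111111 | prev 001111 | push {}
  [2] u=1 | in 111111 | out 001111 | prev 000000 | push {0}
  [3] u=2 | in 111111 | out 101111 | prev 000000 | push {1}
  [4] u=3 | in 111111 | out 100100 | prev 000000 | push {2}
  [5] u=0 | in 101111 | out 111111 | ==
  [6] u=1 | in 111111 | out 001111 | ==
  [7] u=2 | in 111111 | out 101111 | ==

Converged values:
  [0] 111111
  [1] 001111
  [2] 101111
  [3] 100100

101111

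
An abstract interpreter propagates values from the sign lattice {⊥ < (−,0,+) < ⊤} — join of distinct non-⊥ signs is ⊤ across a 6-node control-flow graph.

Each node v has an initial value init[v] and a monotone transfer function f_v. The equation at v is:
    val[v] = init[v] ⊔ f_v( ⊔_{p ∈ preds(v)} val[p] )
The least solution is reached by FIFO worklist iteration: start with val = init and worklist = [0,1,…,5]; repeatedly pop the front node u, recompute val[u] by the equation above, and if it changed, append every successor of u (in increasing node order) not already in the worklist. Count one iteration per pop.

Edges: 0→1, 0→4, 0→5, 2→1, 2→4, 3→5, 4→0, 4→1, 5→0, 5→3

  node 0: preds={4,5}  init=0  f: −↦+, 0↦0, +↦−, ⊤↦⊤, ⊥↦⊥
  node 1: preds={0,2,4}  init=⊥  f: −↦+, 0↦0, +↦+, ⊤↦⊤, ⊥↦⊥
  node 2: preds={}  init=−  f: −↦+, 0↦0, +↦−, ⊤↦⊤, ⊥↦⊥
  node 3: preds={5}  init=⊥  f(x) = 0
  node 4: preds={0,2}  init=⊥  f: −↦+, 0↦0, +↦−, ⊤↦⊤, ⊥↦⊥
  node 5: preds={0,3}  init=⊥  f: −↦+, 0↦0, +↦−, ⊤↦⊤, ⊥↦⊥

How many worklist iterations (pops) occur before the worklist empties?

13

Trace (13 dequeues):
  [1] u=0 | in ⊥ | out 0 | ==
  [2] u=1 | in ⊤ | out ⊤ | prev ⊥ | push {}
  [3] u=2 | in ⊥ | out − | ==
  [4] u=3 | in ⊥ | out 0 | prev ⊥ | push {}
  [5] u=4 | in ⊤ | out ⊤ | prev ⊥ | push {0,1}
  [6] u=5 | in 0 | out 0 | prev ⊥ | push {3}
  [7] u=0 | in ⊤ | out ⊤ | prev 0 | push {4,5}
  [8] u=1 | in ⊤ | out ⊤ | ==
  [9] u=3 | in 0 | out 0 | ==
  [10] u=4 | in ⊤ | out ⊤ | ==
  [11] u=5 | in ⊤ | out ⊤ | prev 0 | push {0,3}
  [12] u=0 | in ⊤ | out ⊤ | ==
  [13] u=3 | in ⊤ | out 0 | ==

Converged values:
  [0] ⊤
  [1] ⊤
  [2] −
  [3] 0
  [4] ⊤
  [5] ⊤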